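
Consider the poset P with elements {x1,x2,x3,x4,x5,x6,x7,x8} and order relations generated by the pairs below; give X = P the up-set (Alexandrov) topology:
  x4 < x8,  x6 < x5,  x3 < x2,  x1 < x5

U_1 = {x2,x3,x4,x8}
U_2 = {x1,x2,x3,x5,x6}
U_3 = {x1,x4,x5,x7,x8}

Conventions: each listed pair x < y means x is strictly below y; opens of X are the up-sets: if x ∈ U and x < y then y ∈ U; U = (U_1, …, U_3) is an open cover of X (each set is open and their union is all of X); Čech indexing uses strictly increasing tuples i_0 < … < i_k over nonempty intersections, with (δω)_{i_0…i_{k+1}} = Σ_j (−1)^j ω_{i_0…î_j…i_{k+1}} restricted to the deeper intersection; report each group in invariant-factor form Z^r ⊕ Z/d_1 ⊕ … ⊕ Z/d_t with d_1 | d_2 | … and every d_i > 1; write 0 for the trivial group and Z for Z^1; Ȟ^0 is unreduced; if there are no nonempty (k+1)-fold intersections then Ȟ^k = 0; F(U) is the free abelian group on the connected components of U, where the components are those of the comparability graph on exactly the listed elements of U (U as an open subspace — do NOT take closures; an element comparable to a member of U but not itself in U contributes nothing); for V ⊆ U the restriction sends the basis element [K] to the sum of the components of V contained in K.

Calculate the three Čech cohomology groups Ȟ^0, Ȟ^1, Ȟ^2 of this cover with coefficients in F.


Ȟ^0 = Z^4, Ȟ^1 = 0, Ȟ^2 = 0

cover nerve:
  U12={x2,x3} U13={x4,x8} U23={x1,x5}
components per intersection:
  U1: {x2,x3} {x4,x8}
  U2: {x1,x5,x6} {x2,x3}
  U3: {x1,x5} {x4,x8} {x7}
  U12: {x2,x3}
  U13: {x4,x8}
  U23: {x1,x5}
C dims 7,3; δ0: rk 3, SNF 1^3
Ȟ^0: (7−3)−0=4 ⇒ Z^4
Ȟ^1: (3−0)−3=0 ⇒ 0
Ȟ^2: (0−0)−0=0 ⇒ 0


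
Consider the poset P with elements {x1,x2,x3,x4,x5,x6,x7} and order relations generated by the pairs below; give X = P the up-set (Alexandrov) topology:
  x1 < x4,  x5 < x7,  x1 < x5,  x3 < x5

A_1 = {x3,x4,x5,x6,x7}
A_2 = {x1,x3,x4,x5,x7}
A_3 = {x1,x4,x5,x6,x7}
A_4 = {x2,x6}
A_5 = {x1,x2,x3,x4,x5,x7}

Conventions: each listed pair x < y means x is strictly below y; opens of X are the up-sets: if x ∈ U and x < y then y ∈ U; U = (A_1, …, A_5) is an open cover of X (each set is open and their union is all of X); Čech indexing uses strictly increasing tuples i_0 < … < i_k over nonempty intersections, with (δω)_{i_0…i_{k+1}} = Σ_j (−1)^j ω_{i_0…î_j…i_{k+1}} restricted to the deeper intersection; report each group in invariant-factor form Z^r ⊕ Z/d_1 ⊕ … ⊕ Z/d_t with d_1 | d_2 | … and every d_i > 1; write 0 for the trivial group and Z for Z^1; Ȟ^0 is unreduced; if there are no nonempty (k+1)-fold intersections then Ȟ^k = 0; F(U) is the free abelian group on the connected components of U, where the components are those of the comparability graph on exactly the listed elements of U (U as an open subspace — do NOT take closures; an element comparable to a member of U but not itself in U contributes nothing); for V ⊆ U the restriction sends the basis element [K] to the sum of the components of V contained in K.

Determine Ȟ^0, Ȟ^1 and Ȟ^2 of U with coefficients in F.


nerve simplices:
  A12={x3,x4,x5,x7} A13={x4,x5,x6,x7} A14={x6} A15={x3,x4,x5,x7} A23={x1,x4,x5,x7} A25={x1,x3,x4,x5,x7} A34={x6} A35={x1,x4,x5,x7} A45={x2}
  A123={x4,x5,x7} A125={x3,x4,x5,x7} A134={x6} A135={x4,x5,x7} A235={x1,x4,x5,x7}
  A1235={x4,x5,x7}
components per intersection:
  A1: {x3,x5,x7} {x4} {x6}
  A2: {x1,x3,x4,x5,x7}
  A3: {x1,x4,x5,x7} {x6}
  A4: {x2} {x6}
  A5: {x1,x3,x4,x5,x7} {x2}
  A12: {x3,x5,x7} {x4}
  A13: {x4} {x5,x7} {x6}
  A14: {x6}
  A15: {x3,x5,x7} {x4}
  A23: {x1,x4,x5,x7}
  A25: {x1,x3,x4,x5,x7}
  A34: {x6}
  A35: {x1,x4,x5,x7}
  A45: {x2}
  A123: {x4} {x5,x7}
  A125: {x3,x5,x7} {x4}
  A134: {x6}
  A135: {x4} {x5,x7}
  A235: {x1,x4,x5,x7}
  A1235: {x4} {x5,x7}
C dims 10,13,8,2; δ0: rk 7, SNF 1^7; δ1: rk 6, SNF 1^6; δ2: rk 2, SNF 1^2
degree 0: 10−7−0 = 3 → Ȟ^0 ≅ Z^3
degree 1: 13−6−7 = 0 → Ȟ^1 ≅ 0
degree 2: 8−2−6 = 0 → Ȟ^2 ≅ 0

Ȟ^0 = Z^3; Ȟ^1 = 0; Ȟ^2 = 0


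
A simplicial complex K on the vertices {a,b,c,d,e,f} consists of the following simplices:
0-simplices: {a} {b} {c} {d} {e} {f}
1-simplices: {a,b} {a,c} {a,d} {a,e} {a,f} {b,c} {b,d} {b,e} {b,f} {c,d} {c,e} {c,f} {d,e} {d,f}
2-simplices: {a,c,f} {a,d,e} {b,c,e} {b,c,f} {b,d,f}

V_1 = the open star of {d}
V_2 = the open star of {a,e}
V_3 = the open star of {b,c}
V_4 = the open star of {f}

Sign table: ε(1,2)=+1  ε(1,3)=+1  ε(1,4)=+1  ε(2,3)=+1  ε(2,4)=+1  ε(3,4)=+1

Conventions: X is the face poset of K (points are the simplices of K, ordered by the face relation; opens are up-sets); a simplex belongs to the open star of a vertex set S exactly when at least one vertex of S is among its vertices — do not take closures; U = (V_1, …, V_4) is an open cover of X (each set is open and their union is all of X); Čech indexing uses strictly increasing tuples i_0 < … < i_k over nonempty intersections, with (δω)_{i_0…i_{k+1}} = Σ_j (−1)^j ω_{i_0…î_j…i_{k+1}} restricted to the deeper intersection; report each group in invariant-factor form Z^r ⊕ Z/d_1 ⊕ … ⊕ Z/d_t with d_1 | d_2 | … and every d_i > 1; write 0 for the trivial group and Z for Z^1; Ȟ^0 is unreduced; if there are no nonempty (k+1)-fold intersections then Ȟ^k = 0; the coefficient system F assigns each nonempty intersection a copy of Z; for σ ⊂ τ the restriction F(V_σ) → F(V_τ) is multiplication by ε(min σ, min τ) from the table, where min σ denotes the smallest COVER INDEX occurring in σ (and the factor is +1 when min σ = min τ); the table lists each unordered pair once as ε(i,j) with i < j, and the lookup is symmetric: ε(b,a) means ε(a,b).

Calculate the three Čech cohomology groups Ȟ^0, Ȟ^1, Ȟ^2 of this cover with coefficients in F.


Ȟ^0 ≅ Z, Ȟ^1 ≅ Z, Ȟ^2 ≅ 0

nerve simplices:
  V1={{d},{a,d},{b,d},{c,d},{d,e},{d,f},{a,d,e},{b,d,f}} V2={{a},{e},{a,b},{a,c},{a,d},{a,e},{a,f},{b,e},{c,e},{d,e},{a,c,f},{a,d,e},{b,c,e}} V3={{b},{c},{a,b},{a,c},{b,c},{b,d},{b,e},{b,f},{c,d},{c,e},{c,f},{a,c,f},{b,c,e},{b,c,f},{b,d,f}} V4={{f},{a,f},{b,f},{c,f},{d,f},{a,c,f},{b,c,f},{b,d,f}}
  V12={{a,d},{d,e},{a,d,e}} V13={{b,d},{c,d},{b,d,f}} V14={{d,f},{b,d,f}} V23={{a,b},{a,c},{b,e},{c,e},{a,c,f},{b,c,e}} V24={{a,f},{a,c,f}} V34={{b,f},{c,f},{a,c,f},{b,c,f},{b,d,f}}
  V134={{b,d,f}} V234={{a,c,f}}
C dims 4,6,2; δ0: rk 3, SNF 1^3; δ1: rk 2, SNF 1^2
degree 0: 4−3−0 = 1 → Ȟ^0 ≅ Z
degree 1: 6−2−3 = 1 → Ȟ^1 ≅ Z
degree 2: 2−0−2 = 0 → Ȟ^2 ≅ 0


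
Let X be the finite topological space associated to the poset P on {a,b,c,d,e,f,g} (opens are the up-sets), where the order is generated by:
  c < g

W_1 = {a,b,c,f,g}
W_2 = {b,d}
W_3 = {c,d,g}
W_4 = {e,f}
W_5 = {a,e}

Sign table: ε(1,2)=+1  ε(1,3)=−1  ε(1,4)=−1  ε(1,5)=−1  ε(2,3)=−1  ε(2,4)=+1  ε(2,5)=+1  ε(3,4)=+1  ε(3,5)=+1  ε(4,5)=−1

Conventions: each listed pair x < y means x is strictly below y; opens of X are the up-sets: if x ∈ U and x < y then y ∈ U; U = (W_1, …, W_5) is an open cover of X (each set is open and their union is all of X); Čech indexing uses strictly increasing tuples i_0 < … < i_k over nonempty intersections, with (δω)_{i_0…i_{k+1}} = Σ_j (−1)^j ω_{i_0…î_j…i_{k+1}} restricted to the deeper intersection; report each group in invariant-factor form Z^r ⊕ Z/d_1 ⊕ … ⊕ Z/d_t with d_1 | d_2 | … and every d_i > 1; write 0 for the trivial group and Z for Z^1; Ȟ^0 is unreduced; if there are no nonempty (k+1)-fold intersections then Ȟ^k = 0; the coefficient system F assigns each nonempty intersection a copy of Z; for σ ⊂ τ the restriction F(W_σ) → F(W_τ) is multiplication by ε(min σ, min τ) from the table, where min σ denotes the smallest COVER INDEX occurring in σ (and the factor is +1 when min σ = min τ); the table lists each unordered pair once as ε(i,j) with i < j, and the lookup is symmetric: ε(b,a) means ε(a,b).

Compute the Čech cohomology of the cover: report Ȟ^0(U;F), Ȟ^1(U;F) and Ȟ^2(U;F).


nerve simplices:
  W12={b} W13={c,g} W14={f} W15={a} W23={d} W45={e}
C dims 5,6; δ0: rk 5, SNF 1^4·2
degree 0: 5−5−0 = 0 → Ȟ^0 ≅ 0
degree 1: 6−0−5 = 1 plus torsion [2] → Ȟ^1 ≅ Z ⊕ Z/2
degree 2: 0−0−0 = 0 → Ȟ^2 ≅ 0

Ȟ^0 ≅ 0, Ȟ^1 ≅ Z ⊕ Z/2, Ȟ^2 ≅ 0


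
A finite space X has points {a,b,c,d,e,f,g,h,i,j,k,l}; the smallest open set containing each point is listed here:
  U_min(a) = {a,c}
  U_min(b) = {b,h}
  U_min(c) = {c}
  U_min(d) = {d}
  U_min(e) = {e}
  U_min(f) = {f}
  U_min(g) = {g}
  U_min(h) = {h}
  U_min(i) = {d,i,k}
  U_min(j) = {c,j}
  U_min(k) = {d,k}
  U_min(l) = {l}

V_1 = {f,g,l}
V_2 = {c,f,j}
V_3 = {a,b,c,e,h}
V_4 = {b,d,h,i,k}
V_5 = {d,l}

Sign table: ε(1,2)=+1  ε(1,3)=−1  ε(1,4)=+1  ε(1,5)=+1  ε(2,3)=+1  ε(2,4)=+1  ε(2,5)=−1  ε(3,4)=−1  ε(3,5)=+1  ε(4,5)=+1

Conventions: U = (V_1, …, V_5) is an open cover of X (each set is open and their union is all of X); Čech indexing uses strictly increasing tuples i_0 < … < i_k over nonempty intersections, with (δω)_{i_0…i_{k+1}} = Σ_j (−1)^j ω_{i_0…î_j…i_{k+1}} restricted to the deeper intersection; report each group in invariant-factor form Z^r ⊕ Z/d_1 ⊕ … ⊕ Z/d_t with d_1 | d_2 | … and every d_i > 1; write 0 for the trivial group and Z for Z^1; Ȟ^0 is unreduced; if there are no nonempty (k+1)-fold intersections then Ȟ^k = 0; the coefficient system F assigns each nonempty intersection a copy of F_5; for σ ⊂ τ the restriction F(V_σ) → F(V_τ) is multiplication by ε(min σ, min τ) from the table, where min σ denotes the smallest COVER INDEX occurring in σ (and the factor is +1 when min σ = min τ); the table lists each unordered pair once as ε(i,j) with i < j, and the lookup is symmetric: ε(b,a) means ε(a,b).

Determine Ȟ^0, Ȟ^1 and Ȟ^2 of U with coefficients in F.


nerve of the cover:
  V12={f} V15={l} V23={c} V34={b,h} V45={d}
C dims 5,5; δ0: rk_F5 5
Ȟ^0 = (5 − 5) − 0 = 0, so Ȟ^0 ≅ 0
Ȟ^1 = (5 − 0) − 5 = 0, so Ȟ^1 ≅ 0
Ȟ^2 = (0 − 0) − 0 = 0, so Ȟ^2 ≅ 0

Ȟ^0(U;F) ≅ 0; Ȟ^1(U;F) ≅ 0; Ȟ^2(U;F) ≅ 0


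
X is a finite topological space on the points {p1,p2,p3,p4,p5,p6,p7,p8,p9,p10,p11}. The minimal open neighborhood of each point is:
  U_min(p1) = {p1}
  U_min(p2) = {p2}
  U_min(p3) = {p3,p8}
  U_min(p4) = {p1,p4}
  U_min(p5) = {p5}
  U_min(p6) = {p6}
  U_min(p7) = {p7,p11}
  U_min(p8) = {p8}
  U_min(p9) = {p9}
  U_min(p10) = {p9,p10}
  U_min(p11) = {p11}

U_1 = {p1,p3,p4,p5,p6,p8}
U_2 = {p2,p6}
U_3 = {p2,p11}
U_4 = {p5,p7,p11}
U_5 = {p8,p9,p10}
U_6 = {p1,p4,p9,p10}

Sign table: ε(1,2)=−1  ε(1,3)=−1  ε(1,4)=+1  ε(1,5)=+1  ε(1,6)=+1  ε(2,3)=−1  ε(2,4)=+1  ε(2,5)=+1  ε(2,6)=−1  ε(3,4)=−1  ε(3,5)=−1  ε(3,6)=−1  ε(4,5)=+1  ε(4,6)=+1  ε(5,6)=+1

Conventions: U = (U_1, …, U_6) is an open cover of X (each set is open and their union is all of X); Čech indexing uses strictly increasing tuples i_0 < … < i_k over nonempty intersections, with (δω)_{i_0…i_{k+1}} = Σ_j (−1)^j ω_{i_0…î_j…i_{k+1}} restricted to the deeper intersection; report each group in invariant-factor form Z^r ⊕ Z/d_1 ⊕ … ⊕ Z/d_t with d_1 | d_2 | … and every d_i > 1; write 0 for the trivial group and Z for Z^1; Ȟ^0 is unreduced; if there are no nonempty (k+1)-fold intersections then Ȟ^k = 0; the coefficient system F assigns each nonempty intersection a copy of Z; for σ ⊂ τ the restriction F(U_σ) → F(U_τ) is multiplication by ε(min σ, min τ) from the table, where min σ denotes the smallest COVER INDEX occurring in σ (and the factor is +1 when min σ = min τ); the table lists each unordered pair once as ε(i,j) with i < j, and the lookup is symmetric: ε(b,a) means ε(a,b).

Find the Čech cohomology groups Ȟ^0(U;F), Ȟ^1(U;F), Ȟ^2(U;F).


Ȟ^0 = 0,  Ȟ^1 = Z ⊕ Z/2,  Ȟ^2 = 0

nonempty overlaps:
  U12={p6} U14={p5} U15={p8} U16={p1,p4} U23={p2} U34={p11} U56={p9,p10}
C dims 6,7; δ0: rk 6, SNF 1^5·2
degree 0: 6−6−0 = 0 → Ȟ^0 ≅ 0
degree 1: 7−0−6 = 1 plus torsion [2] → Ȟ^1 ≅ Z ⊕ Z/2
degree 2: 0−0−0 = 0 → Ȟ^2 ≅ 0


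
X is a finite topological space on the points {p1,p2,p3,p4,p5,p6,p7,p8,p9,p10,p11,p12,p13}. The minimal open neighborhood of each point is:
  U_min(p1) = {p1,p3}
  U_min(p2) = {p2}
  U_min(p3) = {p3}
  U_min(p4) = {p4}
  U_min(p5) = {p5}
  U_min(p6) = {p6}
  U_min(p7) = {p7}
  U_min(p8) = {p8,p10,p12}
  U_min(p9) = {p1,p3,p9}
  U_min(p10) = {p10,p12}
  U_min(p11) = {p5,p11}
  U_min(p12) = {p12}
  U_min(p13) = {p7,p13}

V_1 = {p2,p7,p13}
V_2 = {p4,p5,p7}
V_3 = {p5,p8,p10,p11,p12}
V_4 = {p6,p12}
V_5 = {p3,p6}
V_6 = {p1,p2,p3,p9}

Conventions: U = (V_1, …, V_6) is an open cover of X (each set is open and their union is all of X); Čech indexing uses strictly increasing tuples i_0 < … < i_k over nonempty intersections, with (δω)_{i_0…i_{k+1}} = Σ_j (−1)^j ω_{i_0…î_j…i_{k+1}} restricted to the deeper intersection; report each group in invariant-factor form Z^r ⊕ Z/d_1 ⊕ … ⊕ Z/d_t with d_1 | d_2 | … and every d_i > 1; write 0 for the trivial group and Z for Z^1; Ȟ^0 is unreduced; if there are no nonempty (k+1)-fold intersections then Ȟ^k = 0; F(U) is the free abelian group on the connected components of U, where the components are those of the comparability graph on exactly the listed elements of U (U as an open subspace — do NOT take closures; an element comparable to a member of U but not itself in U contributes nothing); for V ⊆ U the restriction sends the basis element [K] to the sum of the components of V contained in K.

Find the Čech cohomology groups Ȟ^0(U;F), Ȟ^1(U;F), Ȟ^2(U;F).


nerve simplices:
  V12={p7} V16={p2} V23={p5} V34={p12} V45={p6} V56={p3}
components per intersection:
  V1: {p2} {p7,p13}
  V2: {p4} {p5} {p7}
  V3: {p5,p11} {p8,p10,p12}
  V4: {p6} {p12}
  V5: {p3} {p6}
  V6: {p1,p3,p9} {p2}
  V12: {p7}
  V16: {p2}
  V23: {p5}
  V34: {p12}
  V45: {p6}
  V56: {p3}
C dims 13,6; δ0: rk 6, SNF 1^6
degree 0: 13−6−0 = 7 → Ȟ^0 ≅ Z^7
degree 1: 6−0−6 = 0 → Ȟ^1 ≅ 0
degree 2: 0−0−0 = 0 → Ȟ^2 ≅ 0

Ȟ^0(U;F) ≅ Z^7, Ȟ^1(U;F) ≅ 0, Ȟ^2(U;F) ≅ 0


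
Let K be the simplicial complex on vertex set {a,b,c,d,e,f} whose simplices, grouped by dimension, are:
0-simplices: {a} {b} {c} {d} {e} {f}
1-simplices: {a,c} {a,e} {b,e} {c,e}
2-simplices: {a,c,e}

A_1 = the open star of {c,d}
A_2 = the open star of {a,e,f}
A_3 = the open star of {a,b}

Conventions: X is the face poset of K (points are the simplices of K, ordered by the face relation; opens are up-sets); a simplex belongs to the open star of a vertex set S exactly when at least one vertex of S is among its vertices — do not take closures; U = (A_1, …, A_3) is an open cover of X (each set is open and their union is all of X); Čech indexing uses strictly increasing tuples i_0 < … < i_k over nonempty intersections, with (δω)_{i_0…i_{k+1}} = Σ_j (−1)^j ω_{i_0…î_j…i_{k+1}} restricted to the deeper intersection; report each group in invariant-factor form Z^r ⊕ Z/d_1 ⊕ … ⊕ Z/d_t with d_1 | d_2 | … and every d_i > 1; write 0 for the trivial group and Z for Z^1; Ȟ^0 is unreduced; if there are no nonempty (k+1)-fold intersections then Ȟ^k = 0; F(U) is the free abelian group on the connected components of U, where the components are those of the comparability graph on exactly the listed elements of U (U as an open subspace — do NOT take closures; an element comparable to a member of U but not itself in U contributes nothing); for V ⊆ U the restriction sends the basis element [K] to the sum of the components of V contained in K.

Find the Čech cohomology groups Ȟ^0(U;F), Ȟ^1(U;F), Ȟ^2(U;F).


cover nerve:
  A1={{c},{d},{a,c},{c,e},{a,c,e}} A2={{a},{e},{f},{a,c},{a,e},{b,e},{c,e},{a,c,e}} A3={{a},{b},{a,c},{a,e},{b,e},{a,c,e}}
  A12={{a,c},{c,e},{a,c,e}} A13={{a,c},{a,c,e}} A23={{a},{a,c},{a,e},{b,e},{a,c,e}}
  A123={{a,c},{a,c,e}}
components per intersection:
  A1: {{c},{a,c},{c,e},{a,c,e}} {{d}}
  A2: {{a},{e},{a,c},{a,e},{b,e},{c,e},{a,c,e}} {{f}}
  A3: {{a},{a,c},{a,e},{a,c,e}} {{b},{b,e}}
  A12: {{a,c},{c,e},{a,c,e}}
  A13: {{a,c},{a,c,e}}
  A23: {{a},{a,c},{a,e},{a,c,e}} {{b,e}}
  A123: {{a,c},{a,c,e}}
C dims 6,4,1; δ0: rk 3, SNF 1^3; δ1: rk 1, SNF 1^1
Ȟ^0: (6−3)−0=3 ⇒ Z^3
Ȟ^1: (4−1)−3=0 ⇒ 0
Ȟ^2: (1−0)−1=0 ⇒ 0

Ȟ^0(U;F) ≅ Z^3, Ȟ^1(U;F) ≅ 0, Ȟ^2(U;F) ≅ 0


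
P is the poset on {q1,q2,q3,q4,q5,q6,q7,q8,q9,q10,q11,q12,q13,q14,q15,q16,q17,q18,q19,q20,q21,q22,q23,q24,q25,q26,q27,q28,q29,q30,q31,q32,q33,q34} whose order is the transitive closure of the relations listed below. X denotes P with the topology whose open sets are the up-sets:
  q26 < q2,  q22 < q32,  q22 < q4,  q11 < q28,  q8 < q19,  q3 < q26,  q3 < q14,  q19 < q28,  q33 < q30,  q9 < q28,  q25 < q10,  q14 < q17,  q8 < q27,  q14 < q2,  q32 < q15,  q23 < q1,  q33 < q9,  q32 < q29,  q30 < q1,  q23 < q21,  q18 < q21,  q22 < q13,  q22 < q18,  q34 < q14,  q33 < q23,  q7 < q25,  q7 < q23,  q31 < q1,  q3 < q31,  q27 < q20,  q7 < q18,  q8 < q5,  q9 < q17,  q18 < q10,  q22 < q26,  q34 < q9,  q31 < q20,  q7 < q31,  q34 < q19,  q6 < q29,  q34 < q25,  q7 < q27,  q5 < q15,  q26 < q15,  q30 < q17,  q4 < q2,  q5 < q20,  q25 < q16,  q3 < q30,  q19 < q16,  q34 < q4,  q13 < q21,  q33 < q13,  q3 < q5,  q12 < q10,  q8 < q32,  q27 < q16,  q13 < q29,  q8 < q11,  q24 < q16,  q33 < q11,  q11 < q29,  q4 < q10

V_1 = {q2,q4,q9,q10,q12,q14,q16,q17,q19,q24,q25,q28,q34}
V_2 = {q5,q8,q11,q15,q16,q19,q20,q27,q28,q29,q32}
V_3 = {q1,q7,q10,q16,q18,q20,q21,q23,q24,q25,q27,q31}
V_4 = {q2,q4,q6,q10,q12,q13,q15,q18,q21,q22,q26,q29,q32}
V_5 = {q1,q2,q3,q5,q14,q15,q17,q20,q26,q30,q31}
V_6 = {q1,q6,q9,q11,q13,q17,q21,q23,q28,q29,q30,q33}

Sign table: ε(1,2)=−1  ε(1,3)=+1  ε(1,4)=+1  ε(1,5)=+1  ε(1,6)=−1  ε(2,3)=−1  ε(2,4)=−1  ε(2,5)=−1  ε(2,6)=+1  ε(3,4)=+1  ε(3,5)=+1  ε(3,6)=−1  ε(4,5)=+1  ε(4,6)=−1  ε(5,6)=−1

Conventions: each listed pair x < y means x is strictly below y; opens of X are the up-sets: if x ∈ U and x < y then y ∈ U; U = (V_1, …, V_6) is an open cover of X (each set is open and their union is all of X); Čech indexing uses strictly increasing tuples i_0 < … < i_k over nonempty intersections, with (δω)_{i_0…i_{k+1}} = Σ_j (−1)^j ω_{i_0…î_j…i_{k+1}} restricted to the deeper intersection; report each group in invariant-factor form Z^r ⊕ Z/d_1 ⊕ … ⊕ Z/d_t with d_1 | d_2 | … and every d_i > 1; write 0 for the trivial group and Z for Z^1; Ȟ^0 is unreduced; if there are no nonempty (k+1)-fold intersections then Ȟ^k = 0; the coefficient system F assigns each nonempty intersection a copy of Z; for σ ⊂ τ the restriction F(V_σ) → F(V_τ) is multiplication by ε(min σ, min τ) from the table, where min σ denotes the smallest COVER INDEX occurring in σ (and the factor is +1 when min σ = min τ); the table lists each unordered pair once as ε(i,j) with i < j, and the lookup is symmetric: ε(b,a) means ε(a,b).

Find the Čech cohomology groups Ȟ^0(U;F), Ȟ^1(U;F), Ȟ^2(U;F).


Ȟ^0(U;F) ≅ Z, Ȟ^1(U;F) ≅ 0, Ȟ^2(U;F) ≅ Z/2

nonempty overlaps:
  V12={q16,q19,q28} V13={q10,q16,q24,q25} V14={q2,q4,q10,q12} V15={q2,q14,q17} V16={q9,q17,q28} V23={q16,q20,q27} V24={q15,q29,q32} V25={q5,q15,q20} V26={q11,q28,q29} V34={q10,q18,q21} V35={q1,q20,q31} V36={q1,q21,q23} V45={q2,q15,q26} V46={q6,q13,q21,q29} V56={q1,q17,q30}
  V123={q16} V126={q28} V134={q10} V145={q2} V156={q17} V235={q20} V245={q15} V246={q29} V346={q21} V356={q1}
C dims 6,15,10; δ0: rk 5, SNF 1^5; δ1: rk 10, SNF 1^9·2
degree 0: 6−5−0 = 1 → Ȟ^0 ≅ Z
degree 1: 15−10−5 = 0 → Ȟ^1 ≅ 0
degree 2: 10−0−10 = 0 plus torsion [2] → Ȟ^2 ≅ Z/2


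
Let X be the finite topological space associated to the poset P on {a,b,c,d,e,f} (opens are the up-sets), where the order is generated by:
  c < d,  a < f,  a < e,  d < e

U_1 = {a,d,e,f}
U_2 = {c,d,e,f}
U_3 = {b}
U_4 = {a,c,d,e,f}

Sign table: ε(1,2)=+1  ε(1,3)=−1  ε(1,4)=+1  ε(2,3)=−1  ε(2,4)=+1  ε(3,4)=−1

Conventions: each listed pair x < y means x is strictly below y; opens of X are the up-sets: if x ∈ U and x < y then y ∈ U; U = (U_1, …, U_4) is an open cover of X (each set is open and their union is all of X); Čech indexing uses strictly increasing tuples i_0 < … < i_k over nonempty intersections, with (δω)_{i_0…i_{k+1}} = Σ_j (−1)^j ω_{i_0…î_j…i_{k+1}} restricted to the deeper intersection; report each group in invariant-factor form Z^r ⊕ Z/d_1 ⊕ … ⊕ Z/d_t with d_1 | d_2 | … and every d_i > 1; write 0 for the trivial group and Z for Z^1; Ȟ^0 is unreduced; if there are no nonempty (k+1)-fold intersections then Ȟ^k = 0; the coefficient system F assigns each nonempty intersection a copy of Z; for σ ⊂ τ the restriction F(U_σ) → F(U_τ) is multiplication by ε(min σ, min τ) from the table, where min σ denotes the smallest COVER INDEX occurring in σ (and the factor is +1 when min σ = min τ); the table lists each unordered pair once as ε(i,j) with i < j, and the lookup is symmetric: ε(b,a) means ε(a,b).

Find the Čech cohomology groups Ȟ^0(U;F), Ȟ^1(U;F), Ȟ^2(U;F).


Ȟ^0 ≅ Z^2, Ȟ^1 ≅ 0 and Ȟ^2 ≅ 0

nonempty intersections:
  U12={d,e,f} U14={a,d,e,f} U24={c,d,e,f}
  U124={d,e,f}
C dims 4,3,1; δ0: rk 2, SNF 1^2; δ1: rk 1, SNF 1^1
Ȟ^0: (4−2)−0=2 ⇒ Z^2
Ȟ^1: (3−1)−2=0 ⇒ 0
Ȟ^2: (1−0)−1=0 ⇒ 0


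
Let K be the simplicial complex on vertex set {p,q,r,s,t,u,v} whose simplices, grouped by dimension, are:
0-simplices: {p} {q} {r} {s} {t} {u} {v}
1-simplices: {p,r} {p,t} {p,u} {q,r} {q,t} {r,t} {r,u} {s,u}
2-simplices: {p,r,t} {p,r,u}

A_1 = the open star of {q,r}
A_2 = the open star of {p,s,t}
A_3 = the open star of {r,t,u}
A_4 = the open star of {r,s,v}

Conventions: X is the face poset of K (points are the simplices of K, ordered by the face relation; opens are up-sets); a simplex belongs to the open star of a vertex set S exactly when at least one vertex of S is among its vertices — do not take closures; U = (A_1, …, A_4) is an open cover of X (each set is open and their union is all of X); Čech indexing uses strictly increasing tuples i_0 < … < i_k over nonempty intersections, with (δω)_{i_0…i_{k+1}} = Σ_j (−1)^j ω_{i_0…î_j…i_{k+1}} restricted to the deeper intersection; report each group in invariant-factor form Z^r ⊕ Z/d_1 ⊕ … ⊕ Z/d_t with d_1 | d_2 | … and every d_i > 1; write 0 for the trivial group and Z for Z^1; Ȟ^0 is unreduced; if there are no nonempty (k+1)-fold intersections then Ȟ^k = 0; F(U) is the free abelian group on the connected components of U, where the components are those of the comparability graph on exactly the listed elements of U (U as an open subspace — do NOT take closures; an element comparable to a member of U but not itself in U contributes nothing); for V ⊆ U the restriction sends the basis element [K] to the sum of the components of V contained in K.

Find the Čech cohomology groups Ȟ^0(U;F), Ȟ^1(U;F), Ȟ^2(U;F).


cover nerve:
  A1={{q},{r},{p,r},{q,r},{q,t},{r,t},{r,u},{p,r,t},{p,r,u}} A2={{p},{s},{t},{p,r},{p,t},{p,u},{q,t},{r,t},{s,u},{p,r,t},{p,r,u}} A3={{r},{t},{u},{p,r},{p,t},{p,u},{q,r},{q,t},{r,t},{r,u},{s,u},{p,r,t},{p,r,u}} A4={{r},{s},{v},{p,r},{q,r},{r,t},{r,u},{s,u},{p,r,t},{p,r,u}}
  A12={{p,r},{q,t},{r,t},{p,r,t},{p,r,u}} A13={{r},{p,r},{q,r},{q,t},{r,t},{r,u},{p,r,t},{p,r,u}} A14={{r},{p,r},{q,r},{r,t},{r,u},{p,r,t},{p,r,u}} A23={{t},{p,r},{p,t},{p,u},{q,t},{r,t},{s,u},{p,r,t},{p,r,u}} A24={{s},{p,r},{r,t},{s,u},{p,r,t},{p,r,u}} A34={{r},{p,r},{q,r},{r,t},{r,u},{s,u},{p,r,t},{p,r,u}}
  A123={{p,r},{q,t},{r,t},{p,r,t},{p,r,u}} A124={{p,r},{r,t},{p,r,t},{p,r,u}} A134={{r},{p,r},{q,r},{r,t},{r,u},{p,r,t},{p,r,u}} A234={{p,r},{r,t},{s,u},{p,r,t},{p,r,u}}
  A1234={{p,r},{r,t},{p,r,t},{p,r,u}}
components per intersection:
  A1: {{q},{r},{p,r},{q,r},{q,t},{r,t},{r,u},{p,r,t},{p,r,u}}
  A2: {{p},{t},{p,r},{p,t},{p,u},{q,t},{r,t},{p,r,t},{p,r,u}} {{s},{s,u}}
  A3: {{r},{t},{u},{p,r},{p,t},{p,u},{q,r},{q,t},{r,t},{r,u},{s,u},{p,r,t},{p,r,u}}
  A4: {{r},{p,r},{q,r},{r,t},{r,u},{p,r,t},{p,r,u}} {{s},{s,u}} {{v}}
  A12: {{p,r},{r,t},{p,r,t},{p,r,u}} {{q,t}}
  A13: {{r},{p,r},{q,r},{r,t},{r,u},{p,r,t},{p,r,u}} {{q,t}}
  A14: {{r},{p,r},{q,r},{r,t},{r,u},{p,r,t},{p,r,u}}
  A23: {{t},{p,r},{p,t},{p,u},{q,t},{r,t},{p,r,t},{p,r,u}} {{s,u}}
  A24: {{s},{s,u}} {{p,r},{r,t},{p,r,t},{p,r,u}}
  A34: {{r},{p,r},{q,r},{r,t},{r,u},{p,r,t},{p,r,u}} {{s,u}}
  A123: {{p,r},{r,t},{p,r,t},{p,r,u}} {{q,t}}
  A124: {{p,r},{r,t},{p,r,t},{p,r,u}}
  A134: {{r},{p,r},{q,r},{r,t},{r,u},{p,r,t},{p,r,u}}
  A234: {{p,r},{r,t},{p,r,t},{p,r,u}} {{s,u}}
  A1234: {{p,r},{r,t},{p,r,t},{p,r,u}}
C dims 7,11,6,1; δ0: rk 5, SNF 1^5; δ1: rk 5, SNF 1^5; δ2: rk 1, SNF 1^1
Ȟ^0: (7−5)−0=2 ⇒ Z^2
Ȟ^1: (11−5)−5=1 ⇒ Z
Ȟ^2: (6−1)−5=0 ⇒ 0

Ȟ^0 ≅ Z^2; Ȟ^1 ≅ Z; Ȟ^2 ≅ 0


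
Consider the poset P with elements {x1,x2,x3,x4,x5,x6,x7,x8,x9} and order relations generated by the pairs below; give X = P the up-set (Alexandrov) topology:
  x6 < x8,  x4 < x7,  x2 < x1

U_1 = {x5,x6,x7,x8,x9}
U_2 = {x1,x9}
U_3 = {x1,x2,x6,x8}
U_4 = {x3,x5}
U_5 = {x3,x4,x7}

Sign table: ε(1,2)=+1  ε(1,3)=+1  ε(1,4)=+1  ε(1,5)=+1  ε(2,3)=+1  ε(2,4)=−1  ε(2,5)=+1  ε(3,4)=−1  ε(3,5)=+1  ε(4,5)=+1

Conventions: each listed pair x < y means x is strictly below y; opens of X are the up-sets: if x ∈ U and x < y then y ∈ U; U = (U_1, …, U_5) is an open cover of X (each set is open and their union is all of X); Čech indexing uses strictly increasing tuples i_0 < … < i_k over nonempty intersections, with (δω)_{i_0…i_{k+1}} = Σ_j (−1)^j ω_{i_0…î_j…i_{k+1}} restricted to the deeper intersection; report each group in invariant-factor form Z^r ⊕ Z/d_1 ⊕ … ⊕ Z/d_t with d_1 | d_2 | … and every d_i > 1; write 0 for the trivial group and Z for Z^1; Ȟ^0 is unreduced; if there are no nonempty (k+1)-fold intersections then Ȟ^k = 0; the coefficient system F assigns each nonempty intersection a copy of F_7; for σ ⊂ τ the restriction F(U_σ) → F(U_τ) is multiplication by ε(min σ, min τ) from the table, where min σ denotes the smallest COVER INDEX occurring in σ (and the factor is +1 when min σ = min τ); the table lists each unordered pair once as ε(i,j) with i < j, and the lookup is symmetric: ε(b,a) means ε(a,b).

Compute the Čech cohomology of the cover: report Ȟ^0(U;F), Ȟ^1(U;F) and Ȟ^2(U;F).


Ȟ^0(U;F) ≅ Z/7, Ȟ^1(U;F) ≅ Z/7 ⊕ Z/7 and Ȟ^2(U;F) ≅ 0

intersection data:
  U12={x9} U13={x6,x8} U14={x5} U15={x7} U23={x1} U45={x3}
C dims 5,6; δ0: rk_F7 4
Ȟ^0 = (5 − 4) − 0 = 1, so Ȟ^0 ≅ Z/7
Ȟ^1 = (6 − 0) − 4 = 2, so Ȟ^1 ≅ Z/7 ⊕ Z/7
Ȟ^2 = (0 − 0) − 0 = 0, so Ȟ^2 ≅ 0


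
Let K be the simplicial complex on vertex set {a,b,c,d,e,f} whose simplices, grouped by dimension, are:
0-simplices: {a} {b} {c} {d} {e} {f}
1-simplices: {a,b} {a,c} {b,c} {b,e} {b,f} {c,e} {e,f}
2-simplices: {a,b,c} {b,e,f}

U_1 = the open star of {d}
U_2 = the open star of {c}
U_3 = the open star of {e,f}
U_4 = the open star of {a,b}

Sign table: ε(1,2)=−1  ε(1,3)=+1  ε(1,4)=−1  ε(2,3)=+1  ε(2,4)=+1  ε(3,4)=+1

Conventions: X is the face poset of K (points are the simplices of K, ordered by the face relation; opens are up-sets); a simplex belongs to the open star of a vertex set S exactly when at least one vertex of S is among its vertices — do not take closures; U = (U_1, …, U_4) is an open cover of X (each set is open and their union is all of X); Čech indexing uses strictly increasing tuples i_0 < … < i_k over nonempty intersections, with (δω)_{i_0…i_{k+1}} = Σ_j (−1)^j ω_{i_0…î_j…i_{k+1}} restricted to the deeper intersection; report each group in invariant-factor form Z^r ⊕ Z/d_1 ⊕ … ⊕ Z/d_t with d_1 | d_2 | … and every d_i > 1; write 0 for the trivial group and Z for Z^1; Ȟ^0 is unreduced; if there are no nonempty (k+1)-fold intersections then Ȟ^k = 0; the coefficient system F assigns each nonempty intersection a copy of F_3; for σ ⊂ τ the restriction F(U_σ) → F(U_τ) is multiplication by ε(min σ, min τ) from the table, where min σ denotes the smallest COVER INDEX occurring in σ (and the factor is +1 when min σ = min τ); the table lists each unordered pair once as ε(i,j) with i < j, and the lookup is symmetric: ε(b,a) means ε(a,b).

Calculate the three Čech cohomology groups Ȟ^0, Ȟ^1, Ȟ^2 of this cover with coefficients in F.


nonempty intersections:
  U1={{d}} U2={{c},{a,c},{b,c},{c,e},{a,b,c}} U3={{e},{f},{b,e},{b,f},{c,e},{e,f},{b,e,f}} U4={{a},{b},{a,b},{a,c},{b,c},{b,e},{b,f},{a,b,c},{b,e,f}}
  U23={{c,e}} U24={{a,c},{b,c},{a,b,c}} U34={{b,e},{b,f},{b,e,f}}
C dims 4,3; δ0: rk_F3 2
Ȟ^0: (4−2)−0=2 ⇒ Z/3 ⊕ Z/3
Ȟ^1: (3−0)−2=1 ⇒ Z/3
Ȟ^2: (0−0)−0=0 ⇒ 0

Ȟ^0 = Z/3 ⊕ Z/3; Ȟ^1 = Z/3; Ȟ^2 = 0


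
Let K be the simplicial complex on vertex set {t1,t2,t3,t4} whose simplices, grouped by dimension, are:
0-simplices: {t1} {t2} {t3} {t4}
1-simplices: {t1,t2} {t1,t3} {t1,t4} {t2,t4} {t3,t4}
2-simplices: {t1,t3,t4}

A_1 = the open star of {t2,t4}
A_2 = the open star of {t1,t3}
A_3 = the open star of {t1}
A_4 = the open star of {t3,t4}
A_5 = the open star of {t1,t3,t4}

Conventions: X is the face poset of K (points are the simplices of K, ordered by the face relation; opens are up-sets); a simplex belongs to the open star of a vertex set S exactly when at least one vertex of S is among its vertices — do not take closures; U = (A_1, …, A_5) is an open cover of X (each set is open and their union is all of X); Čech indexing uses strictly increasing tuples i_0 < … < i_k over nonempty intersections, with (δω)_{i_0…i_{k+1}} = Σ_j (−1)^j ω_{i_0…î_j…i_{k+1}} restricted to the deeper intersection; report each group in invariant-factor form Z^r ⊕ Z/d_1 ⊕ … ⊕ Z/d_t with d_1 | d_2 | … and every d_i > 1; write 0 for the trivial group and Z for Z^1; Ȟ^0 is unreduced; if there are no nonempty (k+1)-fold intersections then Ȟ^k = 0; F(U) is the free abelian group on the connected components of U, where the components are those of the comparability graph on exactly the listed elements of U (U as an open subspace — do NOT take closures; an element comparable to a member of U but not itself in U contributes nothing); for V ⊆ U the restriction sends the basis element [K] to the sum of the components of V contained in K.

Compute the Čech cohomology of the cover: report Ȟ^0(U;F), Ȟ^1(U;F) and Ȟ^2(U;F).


nerve of the cover:
  A1={{t2},{t4},{t1,t2},{t1,t4},{t2,t4},{t3,t4},{t1,t3,t4}} A2={{t1},{t3},{t1,t2},{t1,t3},{t1,t4},{t3,t4},{t1,t3,t4}} A3={{t1},{t1,t2},{t1,t3},{t1,t4},{t1,t3,t4}} A4={{t3},{t4},{t1,t3},{t1,t4},{t2,t4},{t3,t4},{t1,t3,t4}} A5={{t1},{t3},{t4},{t1,t2},{t1,t3},{t1,t4},{t2,t4},{t3,t4},{t1,t3,t4}}
  A12={{t1,t2},{t1,t4},{t3,t4},{t1,t3,t4}} A13={{t1,t2},{t1,t4},{t1,t3,t4}} A14={{t4},{t1,t4},{t2,t4},{t3,t4},{t1,t3,t4}} A15={{t4},{t1,t2},{t1,t4},{t2,t4},{t3,t4},{t1,t3,t4}} A23={{t1},{t1,t2},{t1,t3},{t1,t4},{t1,t3,t4}} A24={{t3},{t1,t3},{t1,t4},{t3,t4},{t1,t3,t4}} A25={{t1},{t3},{t1,t2},{t1,t3},{t1,t4},{t3,t4},{t1,t3,t4}} A34={{t1,t3},{t1,t4},{t1,t3,t4}} A35={{t1},{t1,t2},{t1,t3},{t1,t4},{t1,t3,t4}} A45={{t3},{t4},{t1,t3},{t1,t4},{t2,t4},{t3,t4},{t1,t3,t4}}
  A123={{t1,t2},{t1,t4},{t1,t3,t4}} A124={{t1,t4},{t3,t4},{t1,t3,t4}} A125={{t1,t2},{t1,t4},{t3,t4},{t1,t3,t4}} A134={{t1,t4},{t1,t3,t4}} A135={{t1,t2},{t1,t4},{t1,t3,t4}} A145={{t4},{t1,t4},{t2,t4},{t3,t4},{t1,t3,t4}} A234={{t1,t3},{t1,t4},{t1,t3,t4}} A235={{t1},{t1,t2},{t1,t3},{t1,t4},{t1,t3,t4}} A245={{t3},{t1,t3},{t1,t4},{t3,t4},{t1,t3,t4}} A345={{t1,t3},{t1,t4},{t1,t3,t4}}
  A1234={{t1,t4},{t1,t3,t4}} A1235={{t1,t2},{t1,t4},{t1,t3,t4}} A1245={{t1,t4},{t3,t4},{t1,t3,t4}} A1345={{t1,t4},{t1,t3,t4}} A2345={{t1,t3},{t1,t4},{t1,t3,t4}}
  A12345={{t1,t4},{t1,t3,t4}}
components per intersection:
  A1: {{t2},{t4},{t1,t2},{t1,t4},{t2,t4},{t3,t4},{t1,t3,t4}}
  A2: {{t1},{t3},{t1,t2},{t1,t3},{t1,t4},{t3,t4},{t1,t3,t4}}
  A3: {{t1},{t1,t2},{t1,t3},{t1,t4},{t1,t3,t4}}
  A4: {{t3},{t4},{t1,t3},{t1,t4},{t2,t4},{t3,t4},{t1,t3,t4}}
  A5: {{t1},{t3},{t4},{t1,t2},{t1,t3},{t1,t4},{t2,t4},{t3,t4},{t1,t3,t4}}
  A12: {{t1,t2}} {{t1,t4},{t3,t4},{t1,t3,t4}}
  A13: {{t1,t2}} {{t1,t4},{t1,t3,t4}}
  A14: {{t4},{t1,t4},{t2,t4},{t3,t4},{t1,t3,t4}}
  A15: {{t4},{t1,t4},{t2,t4},{t3,t4},{t1,t3,t4}} {{t1,t2}}
  A23: {{t1},{t1,t2},{t1,t3},{t1,t4},{t1,t3,t4}}
  A24: {{t3},{t1,t3},{t1,t4},{t3,t4},{t1,t3,t4}}
  A25: {{t1},{t3},{t1,t2},{t1,t3},{t1,t4},{t3,t4},{t1,t3,t4}}
  A34: {{t1,t3},{t1,t4},{t1,t3,t4}}
  A35: {{t1},{t1,t2},{t1,t3},{t1,t4},{t1,t3,t4}}
  A45: {{t3},{t4},{t1,t3},{t1,t4},{t2,t4},{t3,t4},{t1,t3,t4}}
  A123: {{t1,t2}} {{t1,t4},{t1,t3,t4}}
  A124: {{t1,t4},{t3,t4},{t1,t3,t4}}
  A125: {{t1,t2}} {{t1,t4},{t3,t4},{t1,t3,t4}}
  A134: {{t1,t4},{t1,t3,t4}}
  A135: {{t1,t2}} {{t1,t4},{t1,t3,t4}}
  A145: {{t4},{t1,t4},{t2,t4},{t3,t4},{t1,t3,t4}}
  A234: {{t1,t3},{t1,t4},{t1,t3,t4}}
  A235: {{t1},{t1,t2},{t1,t3},{t1,t4},{t1,t3,t4}}
  A245: {{t3},{t1,t3},{t1,t4},{t3,t4},{t1,t3,t4}}
  A345: {{t1,t3},{t1,t4},{t1,t3,t4}}
  A1234: {{t1,t4},{t1,t3,t4}}
  A1235: {{t1,t2}} {{t1,t4},{t1,t3,t4}}
  A1245: {{t1,t4},{t3,t4},{t1,t3,t4}}
  A1345: {{t1,t4},{t1,t3,t4}}
  A2345: {{t1,t3},{t1,t4},{t1,t3,t4}}
  A12345: {{t1,t4},{t1,t3,t4}}
C dims 5,13,13,6; δ0: rk 4, SNF 1^4; δ1: rk 8, SNF 1^8; δ2: rk 5, SNF 1^5
Ȟ^0 = (5 − 4) − 0 = 1, so Ȟ^0 ≅ Z
Ȟ^1 = (13 − 8) − 4 = 1, so Ȟ^1 ≅ Z
Ȟ^2 = (13 − 5) − 8 = 0, so Ȟ^2 ≅ 0

Ȟ^0 = Z,  Ȟ^1 = Z,  Ȟ^2 = 0


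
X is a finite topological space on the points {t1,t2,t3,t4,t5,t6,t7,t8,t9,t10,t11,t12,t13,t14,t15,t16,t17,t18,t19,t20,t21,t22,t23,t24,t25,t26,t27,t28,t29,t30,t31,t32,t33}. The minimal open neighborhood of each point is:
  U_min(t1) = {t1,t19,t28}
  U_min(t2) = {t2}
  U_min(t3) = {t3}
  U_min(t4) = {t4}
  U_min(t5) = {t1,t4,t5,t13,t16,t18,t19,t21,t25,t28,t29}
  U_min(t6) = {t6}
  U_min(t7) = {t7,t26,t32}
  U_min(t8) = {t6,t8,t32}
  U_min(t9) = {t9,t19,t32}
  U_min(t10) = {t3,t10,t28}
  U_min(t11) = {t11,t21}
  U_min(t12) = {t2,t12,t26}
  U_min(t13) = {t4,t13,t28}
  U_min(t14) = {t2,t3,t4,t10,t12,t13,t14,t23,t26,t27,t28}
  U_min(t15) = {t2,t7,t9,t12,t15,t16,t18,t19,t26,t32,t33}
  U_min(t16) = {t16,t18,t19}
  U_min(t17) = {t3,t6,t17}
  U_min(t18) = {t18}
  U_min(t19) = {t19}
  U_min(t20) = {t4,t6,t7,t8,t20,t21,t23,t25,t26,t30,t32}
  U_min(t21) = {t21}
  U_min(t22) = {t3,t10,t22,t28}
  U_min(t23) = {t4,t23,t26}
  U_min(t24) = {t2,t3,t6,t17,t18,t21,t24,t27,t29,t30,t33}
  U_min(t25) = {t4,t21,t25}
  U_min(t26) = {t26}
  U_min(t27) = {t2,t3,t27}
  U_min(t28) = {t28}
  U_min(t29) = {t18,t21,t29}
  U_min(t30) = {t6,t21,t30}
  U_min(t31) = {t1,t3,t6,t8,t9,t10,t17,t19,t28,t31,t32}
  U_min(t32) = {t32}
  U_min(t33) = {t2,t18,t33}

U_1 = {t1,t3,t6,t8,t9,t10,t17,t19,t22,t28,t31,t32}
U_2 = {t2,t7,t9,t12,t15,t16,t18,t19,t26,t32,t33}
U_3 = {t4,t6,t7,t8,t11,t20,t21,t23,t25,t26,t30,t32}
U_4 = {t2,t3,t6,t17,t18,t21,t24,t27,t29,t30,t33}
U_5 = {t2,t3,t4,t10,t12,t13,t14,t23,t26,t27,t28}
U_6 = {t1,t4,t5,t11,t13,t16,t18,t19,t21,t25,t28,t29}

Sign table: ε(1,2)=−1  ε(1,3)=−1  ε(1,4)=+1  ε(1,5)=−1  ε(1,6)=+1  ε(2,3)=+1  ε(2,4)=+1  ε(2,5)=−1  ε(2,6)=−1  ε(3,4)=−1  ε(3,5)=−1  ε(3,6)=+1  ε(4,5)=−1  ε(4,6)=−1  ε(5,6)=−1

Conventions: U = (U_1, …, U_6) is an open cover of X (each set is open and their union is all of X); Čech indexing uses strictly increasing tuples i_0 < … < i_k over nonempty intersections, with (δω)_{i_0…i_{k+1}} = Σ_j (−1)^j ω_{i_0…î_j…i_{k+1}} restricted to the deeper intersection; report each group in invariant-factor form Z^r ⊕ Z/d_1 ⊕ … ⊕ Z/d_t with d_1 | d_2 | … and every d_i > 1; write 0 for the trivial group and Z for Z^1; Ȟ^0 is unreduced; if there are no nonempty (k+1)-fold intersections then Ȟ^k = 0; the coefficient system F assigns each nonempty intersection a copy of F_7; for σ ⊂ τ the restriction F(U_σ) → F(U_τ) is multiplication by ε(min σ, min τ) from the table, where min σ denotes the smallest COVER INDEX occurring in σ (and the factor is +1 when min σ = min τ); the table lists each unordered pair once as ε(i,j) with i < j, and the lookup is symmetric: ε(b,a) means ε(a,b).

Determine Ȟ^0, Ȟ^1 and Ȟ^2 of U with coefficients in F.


Ȟ^0(U;F) ≅ 0, Ȟ^1(U;F) ≅ 0, Ȟ^2(U;F) ≅ Z/7

nonempty overlaps:
  U12={t9,t19,t32} U13={t6,t8,t32} U14={t3,t6,t17} U15={t3,t10,t28} U16={t1,t19,t28} U23={t7,t26,t32} U24={t2,t18,t33} U25={t2,t12,t26} U26={t16,t18,t19} U34={t6,t21,t30} U35={t4,t23,t26} U36={t4,t11,t21,t25} U45={t2,t3,t27} U46={t18,t21,t29} U56={t4,t13,t28}
  U123={t32} U126={t19} U134={t6} U145={t3} U156={t28} U235={t26} U245={t2} U246={t18} U346={t21} U356={t4}
C dims 6,15,10; δ0: rk_F7 6; δ1: rk_F7 9
degree 0: 6−6−0 = 0 → Ȟ^0 ≅ 0
degree 1: 15−9−6 = 0 → Ȟ^1 ≅ 0
degree 2: 10−0−9 = 1 → Ȟ^2 ≅ Z/7


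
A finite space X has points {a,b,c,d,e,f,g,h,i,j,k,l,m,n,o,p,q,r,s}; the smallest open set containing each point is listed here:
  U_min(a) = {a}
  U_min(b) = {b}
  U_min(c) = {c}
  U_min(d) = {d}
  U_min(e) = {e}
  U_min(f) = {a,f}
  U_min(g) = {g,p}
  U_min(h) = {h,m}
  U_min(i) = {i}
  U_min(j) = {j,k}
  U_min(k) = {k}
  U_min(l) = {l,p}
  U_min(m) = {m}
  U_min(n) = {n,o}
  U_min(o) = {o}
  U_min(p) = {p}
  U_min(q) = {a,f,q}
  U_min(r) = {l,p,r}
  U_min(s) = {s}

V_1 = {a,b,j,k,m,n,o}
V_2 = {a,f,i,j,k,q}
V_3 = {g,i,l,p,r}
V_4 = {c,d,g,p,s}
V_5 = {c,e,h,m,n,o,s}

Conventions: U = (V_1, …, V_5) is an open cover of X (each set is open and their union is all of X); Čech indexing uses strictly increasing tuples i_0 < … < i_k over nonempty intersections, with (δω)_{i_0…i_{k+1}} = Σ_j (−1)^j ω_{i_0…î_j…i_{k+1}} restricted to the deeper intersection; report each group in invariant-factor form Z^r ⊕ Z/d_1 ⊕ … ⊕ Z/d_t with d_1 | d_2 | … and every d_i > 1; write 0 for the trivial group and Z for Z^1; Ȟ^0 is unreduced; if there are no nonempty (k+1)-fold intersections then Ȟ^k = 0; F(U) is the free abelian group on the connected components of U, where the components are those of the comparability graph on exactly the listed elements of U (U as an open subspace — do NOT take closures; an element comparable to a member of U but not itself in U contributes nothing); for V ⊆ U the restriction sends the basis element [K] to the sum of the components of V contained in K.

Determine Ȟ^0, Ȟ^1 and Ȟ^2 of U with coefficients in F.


nonempty intersections:
  V12={a,j,k} V15={m,n,o} V23={i} V34={g,p} V45={c,s}
components per intersection:
  V1: {a} {b} {j,k} {m} {n,o}
  V2: {a,f,q} {i} {j,k}
  V3: {g,l,p,r} {i}
  V4: {c} {d} {g,p} {s}
  V5: {c} {e} {h,m} {n,o} {s}
  V12: {a} {j,k}
  V15: {m} {n,o}
  V23: {i}
  V34: {g,p}
  V45: {c} {s}
C dims 19,8; δ0: rk 8, SNF 1^8
Ȟ^0: (19−8)−0=11 ⇒ Z^11
Ȟ^1: (8−0)−8=0 ⇒ 0
Ȟ^2: (0−0)−0=0 ⇒ 0

Ȟ^0(U;F) ≅ Z^11; Ȟ^1(U;F) ≅ 0; Ȟ^2(U;F) ≅ 0


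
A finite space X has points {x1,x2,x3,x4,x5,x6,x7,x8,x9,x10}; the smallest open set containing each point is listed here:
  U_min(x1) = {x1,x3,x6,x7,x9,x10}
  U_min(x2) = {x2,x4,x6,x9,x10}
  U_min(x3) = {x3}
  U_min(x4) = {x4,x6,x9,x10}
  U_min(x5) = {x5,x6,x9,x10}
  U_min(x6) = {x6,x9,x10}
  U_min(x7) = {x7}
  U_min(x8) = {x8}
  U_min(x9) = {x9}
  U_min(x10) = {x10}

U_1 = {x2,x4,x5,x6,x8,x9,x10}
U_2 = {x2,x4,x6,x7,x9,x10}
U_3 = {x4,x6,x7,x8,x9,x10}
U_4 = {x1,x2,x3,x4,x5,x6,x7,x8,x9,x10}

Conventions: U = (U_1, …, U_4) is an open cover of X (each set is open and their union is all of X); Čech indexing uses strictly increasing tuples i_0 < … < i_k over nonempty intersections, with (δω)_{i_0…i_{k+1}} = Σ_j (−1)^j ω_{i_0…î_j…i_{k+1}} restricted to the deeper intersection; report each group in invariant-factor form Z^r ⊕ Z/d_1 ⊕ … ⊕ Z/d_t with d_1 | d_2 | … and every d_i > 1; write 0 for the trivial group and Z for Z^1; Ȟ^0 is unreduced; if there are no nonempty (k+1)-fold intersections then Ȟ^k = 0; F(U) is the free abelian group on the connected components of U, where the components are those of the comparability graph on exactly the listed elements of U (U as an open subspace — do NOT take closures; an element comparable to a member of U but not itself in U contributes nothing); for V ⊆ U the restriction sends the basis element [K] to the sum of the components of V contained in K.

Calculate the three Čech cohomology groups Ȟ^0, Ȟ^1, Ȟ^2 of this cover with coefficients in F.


nonempty overlaps:
  U12={x2,x4,x6,x9,x10} U13={x4,x6,x8,x9,x10} U14={x2,x4,x5,x6,x8,x9,x10} U23={x4,x6,x7,x9,x10} U24={x2,x4,x6,x7,x9,x10} U34={x4,x6,x7,x8,x9,x10}
  U123={x4,x6,x9,x10} U124={x2,x4,x6,x9,x10} U134={x4,x6,x8,x9,x10} U234={x4,x6,x7,x9,x10}
  U1234={x4,x6,x9,x10}
components per intersection:
  U1: {x2,x4,x5,x6,x9,x10} {x8}
  U2: {x2,x4,x6,x9,x10} {x7}
  U3: {x4,x6,x9,x10} {x7} {x8}
  U4: {x1,x2,x3,x4,x5,x6,x7,x9,x10} {x8}
  U12: {x2,x4,x6,x9,x10}
  U13: {x4,x6,x9,x10} {x8}
  U14: {x2,x4,x5,x6,x9,x10} {x8}
  U23: {x4,x6,x9,x10} {x7}
  U24: {x2,x4,x6,x9,x10} {x7}
  U34: {x4,x6,x9,x10} {x7} {x8}
  U123: {x4,x6,x9,x10}
  U124: {x2,x4,x6,x9,x10}
  U134: {x4,x6,x9,x10} {x8}
  U234: {x4,x6,x9,x10} {x7}
  U1234: {x4,x6,x9,x10}
C dims 9,12,6,1; δ0: rk 7, SNF 1^7; δ1: rk 5, SNF 1^5; δ2: rk 1, SNF 1^1
degree 0: 9−7−0 = 2 → Ȟ^0 ≅ Z^2
degree 1: 12−5−7 = 0 → Ȟ^1 ≅ 0
degree 2: 6−1−5 = 0 → Ȟ^2 ≅ 0

Ȟ^0(U;F) ≅ Z^2; Ȟ^1(U;F) ≅ 0; Ȟ^2(U;F) ≅ 0
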